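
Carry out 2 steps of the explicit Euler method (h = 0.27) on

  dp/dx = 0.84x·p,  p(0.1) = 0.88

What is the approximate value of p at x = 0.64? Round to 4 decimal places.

Euler: p_{n+1} = p_n + h·f(x_n, p_n).
x=0.100000, p=0.880000: f=0.073920 → p ← 0.880000 + 0.27·0.073920 = 0.899958
x=0.370000, p=0.899958: f=0.279707 → p ← 0.899958 + 0.27·0.279707 = 0.975479
p(0.64) ≈ 0.9755

0.9755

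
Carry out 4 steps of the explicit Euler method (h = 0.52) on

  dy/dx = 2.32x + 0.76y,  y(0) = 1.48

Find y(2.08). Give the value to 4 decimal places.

Euler: y_{n+1} = y_n + h·f(x_n, y_n).
x=0.000000, y=1.480000: f=1.124800 → y ← 1.480000 + 0.52·1.124800 = 2.064896
x=0.520000, y=2.064896: f=2.775721 → y ← 2.064896 + 0.52·2.775721 = 3.508271
x=1.040000, y=3.508271: f=5.079086 → y ← 3.508271 + 0.52·5.079086 = 6.149396
x=1.560000, y=6.149396: f=8.292741 → y ← 6.149396 + 0.52·8.292741 = 10.461621
y(2.08) ≈ 10.4616

10.4616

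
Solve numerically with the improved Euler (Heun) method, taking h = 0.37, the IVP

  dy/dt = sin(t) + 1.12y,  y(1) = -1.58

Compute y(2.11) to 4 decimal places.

Heun: k1 = f(t_n, y_n); k2 = f(t_n + h, y_n + h·k1); y_{n+1} = y_n + (h/2)·(k1 + k2).
t=1.000000, y=-1.580000:
  k1 = f(1.000000, -1.580000) = -0.928129
  k2 = f(1.370000, -1.923408) = -1.174309
  y ← -1.580000 + (0.37/2)·(-0.928129 + (-1.174309)) = -1.968951
t=1.370000, y=-1.968951:
  k1 = f(1.370000, -1.968951) = -1.225317
  k2 = f(1.740000, -2.422318) = -1.727277
  y ← -1.968951 + (0.37/2)·(-1.225317 + (-1.727277)) = -2.515181
t=1.740000, y=-2.515181:
  k1 = f(1.740000, -2.515181) = -1.831283
  k2 = f(2.110000, -3.192756) = -2.717769
  y ← -2.515181 + (0.37/2)·(-1.831283 + (-2.717769)) = -3.356756
y(2.11) ≈ -3.3568

-3.3568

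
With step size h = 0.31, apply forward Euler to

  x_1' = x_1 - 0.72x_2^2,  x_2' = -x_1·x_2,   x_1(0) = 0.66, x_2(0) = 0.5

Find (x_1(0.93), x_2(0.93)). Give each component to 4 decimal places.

Euler on (x_1,x_2): x_1_{n+1} = x_1_n + h·x_1', x_2_{n+1} = x_2_n + h·x_2'.
0.000000: (0.660000, 0.500000); f=(0.480000, -0.330000) → (0.808800, 0.397700)
0.310000: (0.808800, 0.397700); f=(0.694921, -0.321660) → (1.024226, 0.297985)
0.620000: (1.024226, 0.297985); f=(0.960293, -0.305204) → (1.321916, 0.203372)
(x_1(0.93), x_2(0.93)) ≈ (1.3219, 0.2034)

1.3219, 0.2034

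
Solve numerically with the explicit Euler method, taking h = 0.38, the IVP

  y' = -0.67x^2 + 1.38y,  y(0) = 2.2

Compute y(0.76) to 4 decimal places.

5.0756

Euler: y_{n+1} = y_n + h·f(x_n, y_n).
x=0.000000, y=2.200000: f=3.036000 → y ← 2.200000 + 0.38·3.036000 = 3.353680
x=0.380000, y=3.353680: f=4.531330 → y ← 3.353680 + 0.38·4.531330 = 5.075586
y(0.76) ≈ 5.0756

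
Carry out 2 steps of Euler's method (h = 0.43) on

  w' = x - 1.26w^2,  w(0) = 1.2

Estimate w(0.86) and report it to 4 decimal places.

0.5092

Euler: w_{n+1} = w_n + h·f(x_n, w_n).
x=0.000000, w=1.200000: f=-1.814400 → w ← 1.200000 + 0.43·(-1.814400) = 0.419808
x=0.430000, w=0.419808: f=0.207939 → w ← 0.419808 + 0.43·0.207939 = 0.509222
w(0.86) ≈ 0.5092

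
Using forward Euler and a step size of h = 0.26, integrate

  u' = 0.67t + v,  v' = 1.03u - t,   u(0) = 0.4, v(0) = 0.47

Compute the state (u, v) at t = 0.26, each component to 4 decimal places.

Euler on (u,v): u_{n+1} = u_n + h·u', v_{n+1} = v_n + h·v'.
0.000000: (0.400000, 0.470000); f=(0.470000, 0.412000) → (0.522200, 0.577120)
(u(0.26), v(0.26)) ≈ (0.5222, 0.5771)

0.5222, 0.5771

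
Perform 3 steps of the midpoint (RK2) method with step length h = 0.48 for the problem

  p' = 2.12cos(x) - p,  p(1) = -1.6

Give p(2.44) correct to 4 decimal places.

-0.9463

Midpoint: k1 = f(x_n, p_n); k2 = f(x_n + h/2, p_n + (h/2)·k1); p_{n+1} = p_n + h·k2.
x=1.000000, p=-1.600000:
  k1 = f(1.000000, -1.600000) = 2.745441
  k2 = f(1.240000, -0.941094) = 1.629662
  p ← -1.600000 + 0.48·1.629662 = -0.817762
x=1.480000, p=-0.817762:
  k1 = f(1.480000, -0.817762) = 1.009986
  k2 = f(1.720000, -0.575365) = 0.260226
  p ← -0.817762 + 0.48·0.260226 = -0.692854
x=1.960000, p=-0.692854:
  k1 = f(1.960000, -0.692854) = -0.111584
  k2 = f(2.200000, -0.719634) = -0.527989
  p ← -0.692854 + 0.48·(-0.527989) = -0.946288
p(2.44) ≈ -0.9463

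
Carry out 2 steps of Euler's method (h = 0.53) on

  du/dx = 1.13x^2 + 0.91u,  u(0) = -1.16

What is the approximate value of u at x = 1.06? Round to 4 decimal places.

-2.3805

Euler: u_{n+1} = u_n + h·f(x_n, u_n).
x=0.000000, u=-1.160000: f=-1.055600 → u ← -1.160000 + 0.53·(-1.055600) = -1.719468
x=0.530000, u=-1.719468: f=-1.247299 → u ← -1.719468 + 0.53·(-1.247299) = -2.380536
u(1.06) ≈ -2.3805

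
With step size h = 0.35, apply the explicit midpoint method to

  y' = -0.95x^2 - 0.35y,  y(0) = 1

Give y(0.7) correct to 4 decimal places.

0.6851

Midpoint: k1 = f(x_n, y_n); k2 = f(x_n + h/2, y_n + (h/2)·k1); y_{n+1} = y_n + h·k2.
x=0.000000, y=1.000000:
  k1 = f(0.000000, 1.000000) = -0.350000
  k2 = f(0.175000, 0.938750) = -0.357656
  y ← 1.000000 + 0.35·(-0.357656) = 0.874820
x=0.350000, y=0.874820:
  k1 = f(0.350000, 0.874820) = -0.422562
  k2 = f(0.525000, 0.800872) = -0.542149
  y ← 0.874820 + 0.35·(-0.542149) = 0.685068
y(0.7) ≈ 0.6851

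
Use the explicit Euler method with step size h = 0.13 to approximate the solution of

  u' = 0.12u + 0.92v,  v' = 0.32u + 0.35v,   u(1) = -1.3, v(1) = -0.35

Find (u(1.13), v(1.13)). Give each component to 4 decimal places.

-1.3621, -0.4200

Euler on (u,v): u_{n+1} = u_n + h·u', v_{n+1} = v_n + h·v'.
1.000000: (-1.300000, -0.350000); f=(-0.478000, -0.538500) → (-1.362140, -0.420005)
(u(1.13), v(1.13)) ≈ (-1.3621, -0.4200)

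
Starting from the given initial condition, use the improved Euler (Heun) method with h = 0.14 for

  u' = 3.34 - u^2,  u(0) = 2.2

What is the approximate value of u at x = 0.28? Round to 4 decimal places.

1.9638

Heun: k1 = f(x_n, u_n); k2 = f(x_n + h, u_n + h·k1); u_{n+1} = u_n + (h/2)·(k1 + k2).
x=0.000000, u=2.200000:
  k1 = f(0.000000, 2.200000) = -1.500000
  k2 = f(0.140000, 1.990000) = -0.620100
  u ← 2.200000 + (0.14/2)·(-1.500000 + (-0.620100)) = 2.051593
x=0.140000, u=2.051593:
  k1 = f(0.140000, 2.051593) = -0.869034
  k2 = f(0.280000, 1.929928) = -0.384623
  u ← 2.051593 + (0.14/2)·(-0.869034 + (-0.384623)) = 1.963837
u(0.28) ≈ 1.9638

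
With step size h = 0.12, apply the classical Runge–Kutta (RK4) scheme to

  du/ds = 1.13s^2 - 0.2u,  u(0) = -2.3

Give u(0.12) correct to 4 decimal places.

RK4: k1 = f(s_n, u_n); k2 = f(s_n + h/2, u_n + (h/2)·k1); k3 = f(s_n + h/2, u_n + (h/2)·k2); k4 = f(s_n + h, u_n + h·k3); u_{n+1} = u_n + (h/6)·(k1 + 2k2 + 2k3 + k4).
s=0.000000, u=-2.300000:
  k1 = f(0.000000, -2.300000) = 0.460000
  k2 = f(0.060000, -2.272400) = 0.458548
  k3 = f(0.060000, -2.272487) = 0.458565
  k4 = f(0.120000, -2.244972) = 0.465266
  u ← -2.300000 + (0.12/6)·(k1 + 2k2 + 2k3 + k4) = -2.244810
u(0.12) ≈ -2.2448

-2.2448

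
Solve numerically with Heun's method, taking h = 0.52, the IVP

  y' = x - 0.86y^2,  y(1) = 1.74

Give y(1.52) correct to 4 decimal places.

1.5347

Heun: k1 = f(x_n, y_n); k2 = f(x_n + h, y_n + h·k1); y_{n+1} = y_n + (h/2)·(k1 + k2).
x=1.000000, y=1.740000:
  k1 = f(1.000000, 1.740000) = -1.603736
  k2 = f(1.520000, 0.906057) = 0.813992
  y ← 1.740000 + (0.52/2)·(-1.603736 + 0.813992) = 1.534667
y(1.52) ≈ 1.5347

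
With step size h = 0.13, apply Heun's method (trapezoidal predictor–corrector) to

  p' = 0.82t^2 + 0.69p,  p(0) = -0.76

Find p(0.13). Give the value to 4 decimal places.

Heun: k1 = f(t_n, p_n); k2 = f(t_n + h, p_n + h·k1); p_{n+1} = p_n + (h/2)·(k1 + k2).
t=0.000000, p=-0.760000:
  k1 = f(0.000000, -0.760000) = -0.524400
  k2 = f(0.130000, -0.828172) = -0.557581
  p ← -0.760000 + (0.13/2)·(-0.524400 + (-0.557581)) = -0.830329
p(0.13) ≈ -0.8303

-0.8303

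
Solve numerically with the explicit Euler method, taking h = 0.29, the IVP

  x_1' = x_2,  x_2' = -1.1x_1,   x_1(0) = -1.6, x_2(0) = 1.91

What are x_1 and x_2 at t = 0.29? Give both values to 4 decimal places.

Euler on (x_1,x_2): x_1_{n+1} = x_1_n + h·x_1', x_2_{n+1} = x_2_n + h·x_2'.
0.000000: (-1.600000, 1.910000); f=(1.910000, 1.760000) → (-1.046100, 2.420400)
(x_1(0.29), x_2(0.29)) ≈ (-1.0461, 2.4204)

-1.0461, 2.4204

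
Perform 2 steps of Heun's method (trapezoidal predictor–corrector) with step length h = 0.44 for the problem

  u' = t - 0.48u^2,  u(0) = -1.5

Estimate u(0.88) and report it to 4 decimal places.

-3.0055

Heun: k1 = f(t_n, u_n); k2 = f(t_n + h, u_n + h·k1); u_{n+1} = u_n + (h/2)·(k1 + k2).
t=0.000000, u=-1.500000:
  k1 = f(0.000000, -1.500000) = -1.080000
  k2 = f(0.440000, -1.975200) = -1.432679
  u ← -1.500000 + (0.44/2)·(-1.080000 + (-1.432679)) = -2.052789
t=0.440000, u=-2.052789:
  k1 = f(0.440000, -2.052789) = -1.582693
  k2 = f(0.880000, -2.749174) = -2.747821
  u ← -2.052789 + (0.44/2)·(-1.582693 + (-2.747821)) = -3.005503
u(0.88) ≈ -3.0055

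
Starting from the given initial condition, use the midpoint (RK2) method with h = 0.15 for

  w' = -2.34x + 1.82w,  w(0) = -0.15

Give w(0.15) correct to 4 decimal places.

Midpoint: k1 = f(x_n, w_n); k2 = f(x_n + h/2, w_n + (h/2)·k1); w_{n+1} = w_n + h·k2.
x=0.000000, w=-0.150000:
  k1 = f(0.000000, -0.150000) = -0.273000
  k2 = f(0.075000, -0.170475) = -0.485764
  w ← -0.150000 + 0.15·(-0.485764) = -0.222865
w(0.15) ≈ -0.2229

-0.2229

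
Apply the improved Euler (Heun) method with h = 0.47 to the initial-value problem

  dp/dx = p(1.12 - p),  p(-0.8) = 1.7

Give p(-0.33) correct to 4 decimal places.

Heun: k1 = f(x_n, p_n); k2 = f(x_n + h, p_n + h·k1); p_{n+1} = p_n + (h/2)·(k1 + k2).
x=-0.800000, p=1.700000:
  k1 = f(-0.800000, 1.700000) = -0.986000
  k2 = f(-0.330000, 1.236580) = -0.144160
  p ← 1.700000 + (0.47/2)·(-0.986000 + (-0.144160)) = 1.434412
p(-0.33) ≈ 1.4344

1.4344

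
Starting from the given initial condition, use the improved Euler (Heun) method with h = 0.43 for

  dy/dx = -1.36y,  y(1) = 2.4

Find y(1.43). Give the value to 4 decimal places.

1.4069

Heun: k1 = f(x_n, y_n); k2 = f(x_n + h, y_n + h·k1); y_{n+1} = y_n + (h/2)·(k1 + k2).
x=1.000000, y=2.400000:
  k1 = f(1.000000, 2.400000) = -3.264000
  k2 = f(1.430000, 0.996480) = -1.355213
  y ← 2.400000 + (0.43/2)·(-3.264000 + (-1.355213)) = 1.406869
y(1.43) ≈ 1.4069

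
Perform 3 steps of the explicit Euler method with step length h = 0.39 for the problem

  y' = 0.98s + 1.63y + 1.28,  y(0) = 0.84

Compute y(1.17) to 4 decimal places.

Euler: y_{n+1} = y_n + h·f(s_n, y_n).
s=0.000000, y=0.840000: f=2.649200 → y ← 0.840000 + 0.39·2.649200 = 1.873188
s=0.390000, y=1.873188: f=4.715496 → y ← 1.873188 + 0.39·4.715496 = 3.712232
s=0.780000, y=3.712232: f=8.095338 → y ← 3.712232 + 0.39·8.095338 = 6.869413
y(1.17) ≈ 6.8694

6.8694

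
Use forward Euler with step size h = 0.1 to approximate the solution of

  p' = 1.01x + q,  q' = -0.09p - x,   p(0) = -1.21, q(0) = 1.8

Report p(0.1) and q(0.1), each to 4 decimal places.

Euler on (p,q): p_{n+1} = p_n + h·p', q_{n+1} = q_n + h·q'.
0.000000: (-1.210000, 1.800000); f=(1.800000, 0.108900) → (-1.030000, 1.810890)
(p(0.1), q(0.1)) ≈ (-1.0300, 1.8109)

-1.0300, 1.8109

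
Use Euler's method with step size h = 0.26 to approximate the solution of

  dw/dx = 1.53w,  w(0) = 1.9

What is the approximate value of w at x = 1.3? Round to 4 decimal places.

Euler: w_{n+1} = w_n + h·f(x_n, w_n).
x=0.000000, w=1.900000: f=2.907000 → w ← 1.900000 + 0.26·2.907000 = 2.655820
x=0.260000, w=2.655820: f=4.063405 → w ← 2.655820 + 0.26·4.063405 = 3.712305
x=0.520000, w=3.712305: f=5.679827 → w ← 3.712305 + 0.26·5.679827 = 5.189060
x=0.780000, w=5.189060: f=7.939262 → w ← 5.189060 + 0.26·7.939262 = 7.253268
x=1.040000, w=7.253268: f=11.097501 → w ← 7.253268 + 0.26·11.097501 = 10.138619
w(1.3) ≈ 10.1386

10.1386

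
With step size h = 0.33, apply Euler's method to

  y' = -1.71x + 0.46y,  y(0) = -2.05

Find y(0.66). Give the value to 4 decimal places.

Euler: y_{n+1} = y_n + h·f(x_n, y_n).
x=0.000000, y=-2.050000: f=-0.943000 → y ← -2.050000 + 0.33·(-0.943000) = -2.361190
x=0.330000, y=-2.361190: f=-1.650447 → y ← -2.361190 + 0.33·(-1.650447) = -2.905838
y(0.66) ≈ -2.9058

-2.9058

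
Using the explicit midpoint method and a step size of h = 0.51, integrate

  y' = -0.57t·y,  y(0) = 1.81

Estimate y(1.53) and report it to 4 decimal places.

0.9107

Midpoint: k1 = f(t_n, y_n); k2 = f(t_n + h/2, y_n + (h/2)·k1); y_{n+1} = y_n + h·k2.
t=0.000000, y=1.810000:
  k1 = f(0.000000, 1.810000) = 0.000000
  k2 = f(0.255000, 1.810000) = -0.263083
  y ← 1.810000 + 0.51·(-0.263083) = 1.675827
t=0.510000, y=1.675827:
  k1 = f(0.510000, 1.675827) = -0.487163
  k2 = f(0.765000, 1.551601) = -0.676576
  y ← 1.675827 + 0.51·(-0.676576) = 1.330774
t=1.020000, y=1.330774:
  k1 = f(1.020000, 1.330774) = -0.773712
  k2 = f(1.275000, 1.133477) = -0.823755
  y ← 1.330774 + 0.51·(-0.823755) = 0.910659
y(1.53) ≈ 0.9107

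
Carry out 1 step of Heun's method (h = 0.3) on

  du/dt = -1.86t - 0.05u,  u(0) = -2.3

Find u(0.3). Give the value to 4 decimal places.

-2.3495

Heun: k1 = f(t_n, u_n); k2 = f(t_n + h, u_n + h·k1); u_{n+1} = u_n + (h/2)·(k1 + k2).
t=0.000000, u=-2.300000:
  k1 = f(0.000000, -2.300000) = 0.115000
  k2 = f(0.300000, -2.265500) = -0.444725
  u ← -2.300000 + (0.3/2)·(0.115000 + (-0.444725)) = -2.349459
u(0.3) ≈ -2.3495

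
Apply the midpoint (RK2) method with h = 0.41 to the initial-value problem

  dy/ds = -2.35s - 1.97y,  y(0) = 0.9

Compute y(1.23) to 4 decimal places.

-0.8207

Midpoint: k1 = f(s_n, y_n); k2 = f(s_n + h/2, y_n + (h/2)·k1); y_{n+1} = y_n + h·k2.
s=0.000000, y=0.900000:
  k1 = f(0.000000, 0.900000) = -1.773000
  k2 = f(0.205000, 0.536535) = -1.538724
  y ← 0.900000 + 0.41·(-1.538724) = 0.269123
s=0.410000, y=0.269123:
  k1 = f(0.410000, 0.269123) = -1.493673
  k2 = f(0.615000, -0.037080) = -1.372203
  y ← 0.269123 + 0.41·(-1.372203) = -0.293480
s=0.820000, y=-0.293480:
  k1 = f(0.820000, -0.293480) = -1.348844
  k2 = f(1.025000, -0.569993) = -1.285864
  y ← -0.293480 + 0.41·(-1.285864) = -0.820684
y(1.23) ≈ -0.8207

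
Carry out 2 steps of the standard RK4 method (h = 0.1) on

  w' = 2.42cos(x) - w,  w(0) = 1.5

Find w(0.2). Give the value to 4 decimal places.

RK4: k1 = f(x_n, w_n); k2 = f(x_n + h/2, w_n + (h/2)·k1); k3 = f(x_n + h/2, w_n + (h/2)·k2); k4 = f(x_n + h, w_n + h·k3); w_{n+1} = w_n + (h/6)·(k1 + 2k2 + 2k3 + k4).
x=0.000000, w=1.500000:
  k1 = f(0.000000, 1.500000) = 0.920000
  k2 = f(0.050000, 1.546000) = 0.870976
  k3 = f(0.050000, 1.543549) = 0.873427
  k4 = f(0.100000, 1.587343) = 0.820567
  w ← 1.500000 + (0.1/6)·(k1 + 2k2 + 2k3 + k4) = 1.587156
x=0.100000, w=1.587156:
  k1 = f(0.100000, 1.587156) = 0.820754
  k2 = f(0.150000, 1.628194) = 0.764632
  k3 = f(0.150000, 1.625388) = 0.767438
  k4 = f(0.200000, 1.663900) = 0.707861
  w ← 1.587156 + (0.1/6)·(k1 + 2k2 + 2k3 + k4) = 1.663702
w(0.2) ≈ 1.6637

1.6637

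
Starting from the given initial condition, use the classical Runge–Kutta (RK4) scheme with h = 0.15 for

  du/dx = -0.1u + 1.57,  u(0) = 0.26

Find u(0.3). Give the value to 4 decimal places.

0.7163

RK4: k1 = f(x_n, u_n); k2 = f(x_n + h/2, u_n + (h/2)·k1); k3 = f(x_n + h/2, u_n + (h/2)·k2); k4 = f(x_n + h, u_n + h·k3); u_{n+1} = u_n + (h/6)·(k1 + 2k2 + 2k3 + k4).
x=0.000000, u=0.260000:
  k1 = f(0.000000, 0.260000) = 1.544000
  k2 = f(0.075000, 0.375800) = 1.532420
  k3 = f(0.075000, 0.374932) = 1.532507
  k4 = f(0.150000, 0.489876) = 1.521012
  u ← 0.260000 + (0.15/6)·(k1 + 2k2 + 2k3 + k4) = 0.489872
x=0.150000, u=0.489872:
  k1 = f(0.150000, 0.489872) = 1.521013
  k2 = f(0.225000, 0.603948) = 1.509605
  k3 = f(0.225000, 0.603092) = 1.509691
  k4 = f(0.300000, 0.716325) = 1.498367
  u ← 0.489872 + (0.15/6)·(k1 + 2k2 + 2k3 + k4) = 0.716321
u(0.3) ≈ 0.7163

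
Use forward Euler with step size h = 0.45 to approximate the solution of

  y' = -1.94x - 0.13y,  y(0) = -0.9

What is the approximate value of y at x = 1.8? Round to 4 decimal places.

-2.9737

Euler: y_{n+1} = y_n + h·f(x_n, y_n).
x=0.000000, y=-0.900000: f=0.117000 → y ← -0.900000 + 0.45·0.117000 = -0.847350
x=0.450000, y=-0.847350: f=-0.762845 → y ← -0.847350 + 0.45·(-0.762845) = -1.190630
x=0.900000, y=-1.190630: f=-1.591218 → y ← -1.190630 + 0.45·(-1.591218) = -1.906678
x=1.350000, y=-1.906678: f=-2.371132 → y ← -1.906678 + 0.45·(-2.371132) = -2.973687
y(1.8) ≈ -2.9737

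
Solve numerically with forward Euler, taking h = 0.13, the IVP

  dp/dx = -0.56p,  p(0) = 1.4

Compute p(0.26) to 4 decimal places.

Euler: p_{n+1} = p_n + h·f(x_n, p_n).
x=0.000000, p=1.400000: f=-0.784000 → p ← 1.400000 + 0.13·(-0.784000) = 1.298080
x=0.130000, p=1.298080: f=-0.726925 → p ← 1.298080 + 0.13·(-0.726925) = 1.203580
p(0.26) ≈ 1.2036

1.2036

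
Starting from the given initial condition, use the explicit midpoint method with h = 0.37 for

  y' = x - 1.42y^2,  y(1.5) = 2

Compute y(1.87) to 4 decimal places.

Midpoint: k1 = f(x_n, y_n); k2 = f(x_n + h/2, y_n + (h/2)·k1); y_{n+1} = y_n + h·k2.
x=1.500000, y=2.000000:
  k1 = f(1.500000, 2.000000) = -4.180000
  k2 = f(1.685000, 1.226700) = -0.451806
  y ← 2.000000 + 0.37·(-0.451806) = 1.832832
y(1.87) ≈ 1.8328

1.8328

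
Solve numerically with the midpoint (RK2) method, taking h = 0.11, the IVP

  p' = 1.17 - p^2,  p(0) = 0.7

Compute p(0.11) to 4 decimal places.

0.7689

Midpoint: k1 = f(t_n, p_n); k2 = f(t_n + h/2, p_n + (h/2)·k1); p_{n+1} = p_n + h·k2.
t=0.000000, p=0.700000:
  k1 = f(0.000000, 0.700000) = 0.680000
  k2 = f(0.055000, 0.737400) = 0.626241
  p ← 0.700000 + 0.11·0.626241 = 0.768887
p(0.11) ≈ 0.7689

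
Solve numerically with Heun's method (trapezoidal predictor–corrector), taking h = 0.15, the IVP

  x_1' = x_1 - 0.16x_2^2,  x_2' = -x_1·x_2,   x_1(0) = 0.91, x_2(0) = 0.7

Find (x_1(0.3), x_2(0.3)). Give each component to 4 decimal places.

1.2060, 0.5122

Heun on (x_1,x_2): k1 = f(t_n, state_n); k2 = f(t_n + h, state_n + h·k1); state_{n+1} = state_n + (h/2)·(k1 + k2).
0.000000: (0.910000, 0.700000)
  k1 = (0.831600, -0.637000)
  predictor → (1.034740, 0.604450)
  k2 = (0.976282, -0.625449)
  → (1.045591, 0.605316)
0.150000: (1.045591, 0.605316)
  k1 = (0.986966, -0.632913)
  predictor → (1.193636, 0.510379)
  k2 = (1.151958, -0.609207)
  → (1.206010, 0.512157)
(x_1(0.3), x_2(0.3)) ≈ (1.2060, 0.5122)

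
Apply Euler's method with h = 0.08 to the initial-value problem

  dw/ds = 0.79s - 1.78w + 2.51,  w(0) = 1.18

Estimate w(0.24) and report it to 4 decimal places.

1.2794

Euler: w_{n+1} = w_n + h·f(s_n, w_n).
s=0.000000, w=1.180000: f=0.409600 → w ← 1.180000 + 0.08·0.409600 = 1.212768
s=0.080000, w=1.212768: f=0.414473 → w ← 1.212768 + 0.08·0.414473 = 1.245926
s=0.160000, w=1.245926: f=0.418652 → w ← 1.245926 + 0.08·0.418652 = 1.279418
w(0.24) ≈ 1.2794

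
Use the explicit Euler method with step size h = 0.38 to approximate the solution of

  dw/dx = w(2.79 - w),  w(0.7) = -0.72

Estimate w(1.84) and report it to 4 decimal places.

-17.1569

Euler: w_{n+1} = w_n + h·f(x_n, w_n).
x=0.700000, w=-0.720000: f=-2.527200 → w ← -0.720000 + 0.38·(-2.527200) = -1.680336
x=1.080000, w=-1.680336: f=-7.511667 → w ← -1.680336 + 0.38·(-7.511667) = -4.534769
x=1.460000, w=-4.534769: f=-33.216139 → w ← -4.534769 + 0.38·(-33.216139) = -17.156902
w(1.84) ≈ -17.1569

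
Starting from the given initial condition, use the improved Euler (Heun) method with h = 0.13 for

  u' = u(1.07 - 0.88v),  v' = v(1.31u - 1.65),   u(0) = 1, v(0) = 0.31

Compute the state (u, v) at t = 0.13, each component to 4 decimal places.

1.1099, 0.2992

Heun on (u,v): k1 = f(t_n, state_n); k2 = f(t_n + h, state_n + h·k1); state_{n+1} = state_n + (h/2)·(k1 + k2).
0.000000: (1.000000, 0.310000)
  k1 = (0.797200, -0.105400)
  predictor → (1.103636, 0.296298)
  k2 = (0.893126, -0.060515)
  → (1.109871, 0.299216)
(u(0.13), v(0.13)) ≈ (1.1099, 0.2992)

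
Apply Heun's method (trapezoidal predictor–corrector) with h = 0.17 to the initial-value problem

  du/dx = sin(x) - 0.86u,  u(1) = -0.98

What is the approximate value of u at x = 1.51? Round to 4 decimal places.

Heun: k1 = f(x_n, u_n); k2 = f(x_n + h, u_n + h·k1); u_{n+1} = u_n + (h/2)·(k1 + k2).
x=1.000000, u=-0.980000:
  k1 = f(1.000000, -0.980000) = 1.684271
  k2 = f(1.170000, -0.693674) = 1.517310
  u ← -0.980000 + (0.17/2)·(1.684271 + 1.517310) = -0.707866
x=1.170000, u=-0.707866:
  k1 = f(1.170000, -0.707866) = 1.529515
  k2 = f(1.340000, -0.447848) = 1.358634
  u ← -0.707866 + (0.17/2)·(1.529515 + 1.358634) = -0.462373
x=1.340000, u=-0.462373:
  k1 = f(1.340000, -0.462373) = 1.371125
  k2 = f(1.510000, -0.229282) = 1.195335
  u ← -0.462373 + (0.17/2)·(1.371125 + 1.195335) = -0.244224
u(1.51) ≈ -0.2442

-0.2442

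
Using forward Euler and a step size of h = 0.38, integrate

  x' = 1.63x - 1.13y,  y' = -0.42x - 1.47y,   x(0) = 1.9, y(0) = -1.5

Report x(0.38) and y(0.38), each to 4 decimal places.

Euler on (x,y): x_{n+1} = x_n + h·x', y_{n+1} = y_n + h·y'.
0.000000: (1.900000, -1.500000); f=(4.792000, 1.407000) → (3.720960, -0.965340)
(x(0.38), y(0.38)) ≈ (3.7210, -0.9653)

3.7210, -0.9653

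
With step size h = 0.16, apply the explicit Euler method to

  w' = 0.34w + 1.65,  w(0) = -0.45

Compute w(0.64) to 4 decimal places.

0.5891

Euler: w_{n+1} = w_n + h·f(s_n, w_n).
s=0.000000, w=-0.450000: f=1.497000 → w ← -0.450000 + 0.16·1.497000 = -0.210480
s=0.160000, w=-0.210480: f=1.578437 → w ← -0.210480 + 0.16·1.578437 = 0.042070
s=0.320000, w=0.042070: f=1.664304 → w ← 0.042070 + 0.16·1.664304 = 0.308358
s=0.480000, w=0.308358: f=1.754842 → w ← 0.308358 + 0.16·1.754842 = 0.589133
w(0.64) ≈ 0.5891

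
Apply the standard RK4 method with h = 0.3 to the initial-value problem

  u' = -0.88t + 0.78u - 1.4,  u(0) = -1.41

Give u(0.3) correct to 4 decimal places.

-2.2978

RK4: k1 = f(t_n, u_n); k2 = f(t_n + h/2, u_n + (h/2)·k1); k3 = f(t_n + h/2, u_n + (h/2)·k2); k4 = f(t_n + h, u_n + h·k3); u_{n+1} = u_n + (h/6)·(k1 + 2k2 + 2k3 + k4).
t=0.000000, u=-1.410000:
  k1 = f(0.000000, -1.410000) = -2.499800
  k2 = f(0.150000, -1.784970) = -2.924277
  k3 = f(0.150000, -1.848641) = -2.973940
  k4 = f(0.300000, -2.302182) = -3.459702
  u ← -1.410000 + (0.3/6)·(k1 + 2k2 + 2k3 + k4) = -2.297797
u(0.3) ≈ -2.2978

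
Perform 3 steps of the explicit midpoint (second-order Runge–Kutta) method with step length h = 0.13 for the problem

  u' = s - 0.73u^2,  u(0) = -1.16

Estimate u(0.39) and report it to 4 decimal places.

-1.6242

Midpoint: k1 = f(s_n, u_n); k2 = f(s_n + h/2, u_n + (h/2)·k1); u_{n+1} = u_n + h·k2.
s=0.000000, u=-1.160000:
  k1 = f(0.000000, -1.160000) = -0.982288
  k2 = f(0.065000, -1.223849) = -1.028398
  u ← -1.160000 + 0.13·(-1.028398) = -1.293692
s=0.130000, u=-1.293692:
  k1 = f(0.130000, -1.293692) = -1.091756
  k2 = f(0.195000, -1.364656) = -1.164469
  u ← -1.293692 + 0.13·(-1.164469) = -1.445073
s=0.260000, u=-1.445073:
  k1 = f(0.260000, -1.445073) = -1.264412
  k2 = f(0.325000, -1.527259) = -1.377741
  u ← -1.445073 + 0.13·(-1.377741) = -1.624179
u(0.39) ≈ -1.6242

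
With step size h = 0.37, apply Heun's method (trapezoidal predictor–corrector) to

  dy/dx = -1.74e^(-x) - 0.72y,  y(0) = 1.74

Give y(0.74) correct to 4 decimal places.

0.3599

Heun: k1 = f(x_n, y_n); k2 = f(x_n + h, y_n + h·k1); y_{n+1} = y_n + (h/2)·(k1 + k2).
x=0.000000, y=1.740000:
  k1 = f(0.000000, 1.740000) = -2.992800
  k2 = f(0.370000, 0.632664) = -1.657396
  y ← 1.740000 + (0.37/2)·(-2.992800 + (-1.657396)) = 0.879714
x=0.370000, y=0.879714:
  k1 = f(0.370000, 0.879714) = -1.835272
  k2 = f(0.740000, 0.200663) = -0.974656
  y ← 0.879714 + (0.37/2)·(-1.835272 + (-0.974656)) = 0.359877
y(0.74) ≈ 0.3599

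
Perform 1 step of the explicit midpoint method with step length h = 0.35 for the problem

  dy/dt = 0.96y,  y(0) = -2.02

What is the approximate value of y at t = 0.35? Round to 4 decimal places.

Midpoint: k1 = f(t_n, y_n); k2 = f(t_n + h/2, y_n + (h/2)·k1); y_{n+1} = y_n + h·k2.
t=0.000000, y=-2.020000:
  k1 = f(0.000000, -2.020000) = -1.939200
  k2 = f(0.175000, -2.359360) = -2.264986
  y ← -2.020000 + 0.35·(-2.264986) = -2.812745
y(0.35) ≈ -2.8127

-2.8127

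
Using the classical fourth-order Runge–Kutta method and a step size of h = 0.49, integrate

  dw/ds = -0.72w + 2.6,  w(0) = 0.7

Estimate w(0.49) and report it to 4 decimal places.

RK4: k1 = f(s_n, w_n); k2 = f(s_n + h/2, w_n + (h/2)·k1); k3 = f(s_n + h/2, w_n + (h/2)·k2); k4 = f(s_n + h, w_n + h·k3); w_{n+1} = w_n + (h/6)·(k1 + 2k2 + 2k3 + k4).
s=0.000000, w=0.700000:
  k1 = f(0.000000, 0.700000) = 2.096000
  k2 = f(0.245000, 1.213520) = 1.726266
  k3 = f(0.245000, 1.122935) = 1.791487
  k4 = f(0.490000, 1.577829) = 1.463963
  w ← 0.700000 + (0.49/6)·(k1 + 2k2 + 2k3 + k4) = 1.565297
w(0.49) ≈ 1.5653

1.5653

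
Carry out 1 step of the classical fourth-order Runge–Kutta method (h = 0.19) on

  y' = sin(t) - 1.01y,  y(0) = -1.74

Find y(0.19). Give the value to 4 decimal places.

-1.4193

RK4: k1 = f(t_n, y_n); k2 = f(t_n + h/2, y_n + (h/2)·k1); k3 = f(t_n + h/2, y_n + (h/2)·k2); k4 = f(t_n + h, y_n + h·k3); y_{n+1} = y_n + (h/6)·(k1 + 2k2 + 2k3 + k4).
t=0.000000, y=-1.740000:
  k1 = f(0.000000, -1.740000) = 1.757400
  k2 = f(0.095000, -1.573047) = 1.683635
  k3 = f(0.095000, -1.580055) = 1.690712
  k4 = f(0.190000, -1.418765) = 1.621811
  y ← -1.740000 + (0.19/6)·(k1 + 2k2 + 2k3 + k4) = -1.419283
y(0.19) ≈ -1.4193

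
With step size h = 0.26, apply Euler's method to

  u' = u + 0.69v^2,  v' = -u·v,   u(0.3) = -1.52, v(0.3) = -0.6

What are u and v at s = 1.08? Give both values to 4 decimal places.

Euler on (u,v): u_{n+1} = u_n + h·u', v_{n+1} = v_n + h·v'.
0.300000: (-1.520000, -0.600000); f=(-1.271600, -0.912000) → (-1.850616, -0.837120)
0.560000: (-1.850616, -0.837120); f=(-1.367085, -1.549188) → (-2.206058, -1.239909)
0.820000: (-2.206058, -1.239909); f=(-1.145270, -2.735311) → (-2.503828, -1.951090)
(u(1.08), v(1.08)) ≈ (-2.5038, -1.9511)

-2.5038, -1.9511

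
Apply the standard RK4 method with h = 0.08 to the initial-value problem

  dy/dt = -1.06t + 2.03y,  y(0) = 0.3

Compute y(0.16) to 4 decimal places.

RK4: k1 = f(t_n, y_n); k2 = f(t_n + h/2, y_n + (h/2)·k1); k3 = f(t_n + h/2, y_n + (h/2)·k2); k4 = f(t_n + h, y_n + h·k3); y_{n+1} = y_n + (h/6)·(k1 + 2k2 + 2k3 + k4).
t=0.000000, y=0.300000:
  k1 = f(0.000000, 0.300000) = 0.609000
  k2 = f(0.040000, 0.324360) = 0.616051
  k3 = f(0.040000, 0.324642) = 0.616623
  k4 = f(0.080000, 0.349330) = 0.624340
  y ← 0.300000 + (0.08/6)·(k1 + 2k2 + 2k3 + k4) = 0.349316
t=0.080000, y=0.349316:
  k1 = f(0.080000, 0.349316) = 0.624311
  k2 = f(0.120000, 0.374288) = 0.632605
  k3 = f(0.120000, 0.374620) = 0.633279
  k4 = f(0.160000, 0.399978) = 0.642356
  y ← 0.349316 + (0.08/6)·(k1 + 2k2 + 2k3 + k4) = 0.399962
y(0.16) ≈ 0.4000

0.4000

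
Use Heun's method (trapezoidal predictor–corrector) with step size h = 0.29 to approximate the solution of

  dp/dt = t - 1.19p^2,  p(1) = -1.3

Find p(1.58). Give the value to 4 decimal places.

Heun: k1 = f(t_n, p_n); k2 = f(t_n + h, p_n + h·k1); p_{n+1} = p_n + (h/2)·(k1 + k2).
t=1.000000, p=-1.300000:
  k1 = f(1.000000, -1.300000) = -1.011100
  k2 = f(1.290000, -1.593219) = -1.730633
  p ← -1.300000 + (0.29/2)·(-1.011100 + (-1.730633)) = -1.697551
t=1.290000, p=-1.697551:
  k1 = f(1.290000, -1.697551) = -2.139199
  k2 = f(1.580000, -2.317919) = -4.813571
  p ← -1.697551 + (0.29/2)·(-2.139199 + (-4.813571)) = -2.705703
p(1.58) ≈ -2.7057

-2.7057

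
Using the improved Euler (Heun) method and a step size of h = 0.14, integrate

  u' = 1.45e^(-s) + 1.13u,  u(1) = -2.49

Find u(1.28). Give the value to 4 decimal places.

Heun: k1 = f(s_n, u_n); k2 = f(s_n + h, u_n + h·k1); u_{n+1} = u_n + (h/2)·(k1 + k2).
s=1.000000, u=-2.490000:
  k1 = f(1.000000, -2.490000) = -2.280275
  k2 = f(1.140000, -2.809238) = -2.710702
  u ← -2.490000 + (0.14/2)·(-2.280275 + (-2.710702)) = -2.839368
s=1.140000, u=-2.839368:
  k1 = f(1.140000, -2.839368) = -2.744749
  k2 = f(1.280000, -3.223633) = -3.239551
  u ← -2.839368 + (0.14/2)·(-2.744749 + (-3.239551)) = -3.258269
u(1.28) ≈ -3.2583

-3.2583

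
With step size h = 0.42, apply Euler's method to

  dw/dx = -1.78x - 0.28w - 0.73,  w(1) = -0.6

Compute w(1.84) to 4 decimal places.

Euler: w_{n+1} = w_n + h·f(x_n, w_n).
x=1.000000, w=-0.600000: f=-2.342000 → w ← -0.600000 + 0.42·(-2.342000) = -1.583640
x=1.420000, w=-1.583640: f=-2.814181 → w ← -1.583640 + 0.42·(-2.814181) = -2.765596
w(1.84) ≈ -2.7656

-2.7656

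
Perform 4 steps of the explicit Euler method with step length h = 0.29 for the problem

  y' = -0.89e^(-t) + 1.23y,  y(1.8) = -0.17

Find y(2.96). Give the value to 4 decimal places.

-0.7915

Euler: y_{n+1} = y_n + h·f(t_n, y_n).
t=1.800000, y=-0.170000: f=-0.356216 → y ← -0.170000 + 0.29·(-0.356216) = -0.273303
t=2.090000, y=-0.273303: f=-0.446244 → y ← -0.273303 + 0.29·(-0.446244) = -0.402713
t=2.380000, y=-0.402713: f=-0.577707 → y ← -0.402713 + 0.29·(-0.577707) = -0.570249
t=2.670000, y=-0.570249: f=-0.763040 → y ← -0.570249 + 0.29·(-0.763040) = -0.791530
y(2.96) ≈ -0.7915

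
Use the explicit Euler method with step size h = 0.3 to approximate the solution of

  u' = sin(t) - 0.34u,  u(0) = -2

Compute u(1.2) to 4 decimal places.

Euler: u_{n+1} = u_n + h·f(t_n, u_n).
t=0.000000, u=-2.000000: f=0.680000 → u ← -2.000000 + 0.3·0.680000 = -1.796000
t=0.300000, u=-1.796000: f=0.906160 → u ← -1.796000 + 0.3·0.906160 = -1.524152
t=0.600000, u=-1.524152: f=1.082854 → u ← -1.524152 + 0.3·1.082854 = -1.199296
t=0.900000, u=-1.199296: f=1.191087 → u ← -1.199296 + 0.3·1.191087 = -0.841969
u(1.2) ≈ -0.8420

-0.8420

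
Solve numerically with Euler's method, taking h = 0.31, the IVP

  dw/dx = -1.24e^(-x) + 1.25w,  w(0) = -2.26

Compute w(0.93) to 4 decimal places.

-7.3748

Euler: w_{n+1} = w_n + h·f(x_n, w_n).
x=0.000000, w=-2.260000: f=-4.065000 → w ← -2.260000 + 0.31·(-4.065000) = -3.520150
x=0.310000, w=-3.520150: f=-5.309662 → w ← -3.520150 + 0.31·(-5.309662) = -5.166145
x=0.620000, w=-5.166145: f=-7.124733 → w ← -5.166145 + 0.31·(-7.124733) = -7.374812
w(0.93) ≈ -7.3748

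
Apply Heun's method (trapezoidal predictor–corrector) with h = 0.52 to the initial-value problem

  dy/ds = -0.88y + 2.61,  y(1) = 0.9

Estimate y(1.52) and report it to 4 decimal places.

1.6291

Heun: k1 = f(s_n, y_n); k2 = f(s_n + h, y_n + h·k1); y_{n+1} = y_n + (h/2)·(k1 + k2).
s=1.000000, y=0.900000:
  k1 = f(1.000000, 0.900000) = 1.818000
  k2 = f(1.520000, 1.845360) = 0.986083
  y ← 0.900000 + (0.52/2)·(1.818000 + 0.986083) = 1.629062
y(1.52) ≈ 1.6291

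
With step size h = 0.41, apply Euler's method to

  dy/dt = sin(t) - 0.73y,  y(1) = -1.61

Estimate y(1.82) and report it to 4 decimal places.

-0.1440

Euler: y_{n+1} = y_n + h·f(t_n, y_n).
t=1.000000, y=-1.610000: f=2.016771 → y ← -1.610000 + 0.41·2.016771 = -0.783124
t=1.410000, y=-0.783124: f=1.558781 → y ← -0.783124 + 0.41·1.558781 = -0.144024
y(1.82) ≈ -0.1440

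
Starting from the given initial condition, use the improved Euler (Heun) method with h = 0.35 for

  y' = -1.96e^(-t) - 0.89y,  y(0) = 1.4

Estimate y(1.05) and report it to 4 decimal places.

-0.1846

Heun: k1 = f(t_n, y_n); k2 = f(t_n + h, y_n + h·k1); y_{n+1} = y_n + (h/2)·(k1 + k2).
t=0.000000, y=1.400000:
  k1 = f(0.000000, 1.400000) = -3.206000
  k2 = f(0.350000, 0.277900) = -1.628520
  y ← 1.400000 + (0.35/2)·(-3.206000 + (-1.628520)) = 0.553959
t=0.350000, y=0.553959:
  k1 = f(0.350000, 0.553959) = -1.874212
  k2 = f(0.700000, -0.102015) = -0.882514
  y ← 0.553959 + (0.35/2)·(-1.874212 + (-0.882514)) = 0.071532
t=0.700000, y=0.071532:
  k1 = f(0.700000, 0.071532) = -1.036971
  k2 = f(1.050000, -0.291408) = -0.426525
  y ← 0.071532 + (0.35/2)·(-1.036971 + (-0.426525)) = -0.184580
y(1.05) ≈ -0.1846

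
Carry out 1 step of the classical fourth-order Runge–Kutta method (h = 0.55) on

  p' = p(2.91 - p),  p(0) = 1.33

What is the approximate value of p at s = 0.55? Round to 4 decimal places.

2.3430

RK4: k1 = f(s_n, p_n); k2 = f(s_n + h/2, p_n + (h/2)·k1); k3 = f(s_n + h/2, p_n + (h/2)·k2); k4 = f(s_n + h, p_n + h·k3); p_{n+1} = p_n + (h/6)·(k1 + 2k2 + 2k3 + k4).
s=0.000000, p=1.330000:
  k1 = f(0.000000, 1.330000) = 2.101400
  k2 = f(0.275000, 1.907885) = 1.911920
  k3 = f(0.275000, 1.855778) = 1.956402
  k4 = f(0.550000, 2.406021) = 1.212584
  p ← 1.330000 + (0.55/6)·(k1 + 2k2 + 2k3 + k4) = 2.342974
p(0.55) ≈ 2.3430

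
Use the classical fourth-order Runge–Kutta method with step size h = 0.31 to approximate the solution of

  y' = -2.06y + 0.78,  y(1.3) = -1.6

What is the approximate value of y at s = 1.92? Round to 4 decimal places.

-0.1747

RK4: k1 = f(s_n, y_n); k2 = f(s_n + h/2, y_n + (h/2)·k1); k3 = f(s_n + h/2, y_n + (h/2)·k2); k4 = f(s_n + h, y_n + h·k3); y_{n+1} = y_n + (h/6)·(k1 + 2k2 + 2k3 + k4).
s=1.300000, y=-1.600000:
  k1 = f(1.300000, -1.600000) = 4.076000
  k2 = f(1.455000, -0.968220) = 2.774533
  k3 = f(1.455000, -1.169947) = 3.190092
  k4 = f(1.610000, -0.611072) = 2.038808
  y ← -1.600000 + (0.31/6)·(k1 + 2k2 + 2k3 + k4) = -0.667724
s=1.610000, y=-0.667724:
  k1 = f(1.610000, -0.667724) = 2.155511
  k2 = f(1.765000, -0.333620) = 1.467256
  k3 = f(1.765000, -0.440299) = 1.687016
  k4 = f(1.920000, -0.144749) = 1.078182
  y ← -0.667724 + (0.31/6)·(k1 + 2k2 + 2k3 + k4) = -0.174708
y(1.92) ≈ -0.1747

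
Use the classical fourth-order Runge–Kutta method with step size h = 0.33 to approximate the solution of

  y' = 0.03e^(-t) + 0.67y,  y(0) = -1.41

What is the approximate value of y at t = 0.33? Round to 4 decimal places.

RK4: k1 = f(t_n, y_n); k2 = f(t_n + h/2, y_n + (h/2)·k1); k3 = f(t_n + h/2, y_n + (h/2)·k2); k4 = f(t_n + h, y_n + h·k3); y_{n+1} = y_n + (h/6)·(k1 + 2k2 + 2k3 + k4).
t=0.000000, y=-1.410000:
  k1 = f(0.000000, -1.410000) = -0.914700
  k2 = f(0.165000, -1.560925) = -1.020383
  k3 = f(0.165000, -1.578363) = -1.032067
  k4 = f(0.330000, -1.750582) = -1.151322
  y ← -1.410000 + (0.33/6)·(k1 + 2k2 + 2k3 + k4) = -1.749401
y(0.33) ≈ -1.7494

-1.7494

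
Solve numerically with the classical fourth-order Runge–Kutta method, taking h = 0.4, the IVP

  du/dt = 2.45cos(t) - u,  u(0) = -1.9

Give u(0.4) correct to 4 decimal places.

RK4: k1 = f(t_n, u_n); k2 = f(t_n + h/2, u_n + (h/2)·k1); k3 = f(t_n + h/2, u_n + (h/2)·k2); k4 = f(t_n + h, u_n + h·k3); u_{n+1} = u_n + (h/6)·(k1 + 2k2 + 2k3 + k4).
t=0.000000, u=-1.900000:
  k1 = f(0.000000, -1.900000) = 4.350000
  k2 = f(0.200000, -1.030000) = 3.431163
  k3 = f(0.200000, -1.213767) = 3.614930
  k4 = f(0.400000, -0.454028) = 2.710627
  u ← -1.900000 + (0.4/6)·(k1 + 2k2 + 2k3 + k4) = -0.489812
u(0.4) ≈ -0.4898

-0.4898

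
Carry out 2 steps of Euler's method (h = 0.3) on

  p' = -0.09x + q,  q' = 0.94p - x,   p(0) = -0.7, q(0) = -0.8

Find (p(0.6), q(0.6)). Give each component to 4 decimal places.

-1.2473, -1.3525

Euler on (p,q): p_{n+1} = p_n + h·p', q_{n+1} = q_n + h·q'.
0.000000: (-0.700000, -0.800000); f=(-0.800000, -0.658000) → (-0.940000, -0.997400)
0.300000: (-0.940000, -0.997400); f=(-1.024400, -1.183600) → (-1.247320, -1.352480)
(p(0.6), q(0.6)) ≈ (-1.2473, -1.3525)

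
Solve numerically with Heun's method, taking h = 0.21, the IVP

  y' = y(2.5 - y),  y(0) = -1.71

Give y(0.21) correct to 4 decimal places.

-4.4015

Heun: k1 = f(t_n, y_n); k2 = f(t_n + h, y_n + h·k1); y_{n+1} = y_n + (h/2)·(k1 + k2).
t=0.000000, y=-1.710000:
  k1 = f(0.000000, -1.710000) = -7.199100
  k2 = f(0.210000, -3.221811) = -18.434594
  y ← -1.710000 + (0.21/2)·(-7.199100 + (-18.434594)) = -4.401538
y(0.21) ≈ -4.4015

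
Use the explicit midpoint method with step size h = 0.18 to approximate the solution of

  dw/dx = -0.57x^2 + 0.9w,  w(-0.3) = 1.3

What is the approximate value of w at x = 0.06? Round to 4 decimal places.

1.7888

Midpoint: k1 = f(x_n, w_n); k2 = f(x_n + h/2, w_n + (h/2)·k1); w_{n+1} = w_n + h·k2.
x=-0.300000, w=1.300000:
  k1 = f(-0.300000, 1.300000) = 1.118700
  k2 = f(-0.210000, 1.400683) = 1.235478
  w ← 1.300000 + 0.18·1.235478 = 1.522386
x=-0.120000, w=1.522386:
  k1 = f(-0.120000, 1.522386) = 1.361939
  k2 = f(-0.030000, 1.644961) = 1.479951
  w ← 1.522386 + 0.18·1.479951 = 1.788777
w(0.06) ≈ 1.7888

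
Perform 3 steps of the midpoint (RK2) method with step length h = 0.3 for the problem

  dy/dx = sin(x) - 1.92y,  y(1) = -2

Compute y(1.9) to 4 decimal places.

Midpoint: k1 = f(x_n, y_n); k2 = f(x_n + h/2, y_n + (h/2)·k1); y_{n+1} = y_n + h·k2.
x=1.000000, y=-2.000000:
  k1 = f(1.000000, -2.000000) = 4.681471
  k2 = f(1.150000, -1.297779) = 3.404500
  y ← -2.000000 + 0.3·3.404500 = -0.978650
x=1.300000, y=-0.978650:
  k1 = f(1.300000, -0.978650) = 2.842566
  k2 = f(1.450000, -0.552265) = 2.053062
  y ← -0.978650 + 0.3·2.053062 = -0.362731
x=1.600000, y=-0.362731:
  k1 = f(1.600000, -0.362731) = 1.696018
  k2 = f(1.750000, -0.108329) = 1.191977
  y ← -0.362731 + 0.3·1.191977 = -0.005138
y(1.9) ≈ -0.0051

-0.0051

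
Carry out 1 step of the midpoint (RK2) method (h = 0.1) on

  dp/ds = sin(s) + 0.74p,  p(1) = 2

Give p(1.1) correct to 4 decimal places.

Midpoint: k1 = f(s_n, p_n); k2 = f(s_n + h/2, p_n + (h/2)·k1); p_{n+1} = p_n + h·k2.
s=1.000000, p=2.000000:
  k1 = f(1.000000, 2.000000) = 2.321471
  k2 = f(1.050000, 2.116074) = 2.433318
  p ← 2.000000 + 0.1·2.433318 = 2.243332
p(1.1) ≈ 2.2433

2.2433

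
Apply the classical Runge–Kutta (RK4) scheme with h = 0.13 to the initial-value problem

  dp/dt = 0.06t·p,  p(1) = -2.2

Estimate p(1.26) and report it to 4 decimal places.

RK4: k1 = f(t_n, p_n); k2 = f(t_n + h/2, p_n + (h/2)·k1); k3 = f(t_n + h/2, p_n + (h/2)·k2); k4 = f(t_n + h, p_n + h·k3); p_{n+1} = p_n + (h/6)·(k1 + 2k2 + 2k3 + k4).
t=1.000000, p=-2.200000:
  k1 = f(1.000000, -2.200000) = -0.132000
  k2 = f(1.065000, -2.208580) = -0.141128
  k3 = f(1.065000, -2.209173) = -0.141166
  k4 = f(1.130000, -2.218352) = -0.150404
  p ← -2.200000 + (0.13/6)·(k1 + 2k2 + 2k3 + k4) = -2.218352
t=1.130000, p=-2.218352:
  k1 = f(1.130000, -2.218352) = -0.150404
  k2 = f(1.195000, -2.228128) = -0.159757
  k3 = f(1.195000, -2.228736) = -0.159800
  k4 = f(1.260000, -2.239126) = -0.169278
  p ← -2.218352 + (0.13/6)·(k1 + 2k2 + 2k3 + k4) = -2.239125
p(1.26) ≈ -2.2391

-2.2391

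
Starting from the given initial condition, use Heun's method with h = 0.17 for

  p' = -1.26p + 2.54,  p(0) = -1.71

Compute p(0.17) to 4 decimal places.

-0.9974

Heun: k1 = f(t_n, p_n); k2 = f(t_n + h, p_n + h·k1); p_{n+1} = p_n + (h/2)·(k1 + k2).
t=0.000000, p=-1.710000:
  k1 = f(0.000000, -1.710000) = 4.694600
  k2 = f(0.170000, -0.911918) = 3.689017
  p ← -1.710000 + (0.17/2)·(4.694600 + 3.689017) = -0.997393
p(0.17) ≈ -0.9974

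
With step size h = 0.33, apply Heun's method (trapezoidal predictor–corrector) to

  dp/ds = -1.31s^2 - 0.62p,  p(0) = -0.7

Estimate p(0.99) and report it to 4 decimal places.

Heun: k1 = f(s_n, p_n); k2 = f(s_n + h, p_n + h·k1); p_{n+1} = p_n + (h/2)·(k1 + k2).
s=0.000000, p=-0.700000:
  k1 = f(0.000000, -0.700000) = 0.434000
  k2 = f(0.330000, -0.556780) = 0.202545
  p ← -0.700000 + (0.33/2)·(0.434000 + 0.202545) = -0.594970
s=0.330000, p=-0.594970:
  k1 = f(0.330000, -0.594970) = 0.226222
  k2 = f(0.660000, -0.520317) = -0.248040
  p ← -0.594970 + (0.33/2)·(0.226222 + (-0.248040)) = -0.598570
s=0.660000, p=-0.598570:
  k1 = f(0.660000, -0.598570) = -0.199523
  k2 = f(0.990000, -0.664412) = -0.871995
  p ← -0.598570 + (0.33/2)·(-0.199523 + (-0.871995)) = -0.775370
p(0.99) ≈ -0.7754

-0.7754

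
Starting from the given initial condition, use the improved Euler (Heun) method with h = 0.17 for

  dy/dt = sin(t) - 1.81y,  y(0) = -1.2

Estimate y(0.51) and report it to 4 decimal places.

Heun: k1 = f(t_n, y_n); k2 = f(t_n + h, y_n + h·k1); y_{n+1} = y_n + (h/2)·(k1 + k2).
t=0.000000, y=-1.200000:
  k1 = f(0.000000, -1.200000) = 2.172000
  k2 = f(0.170000, -0.830760) = 1.672858
  y ← -1.200000 + (0.17/2)·(2.172000 + 1.672858) = -0.873187
t=0.170000, y=-0.873187:
  k1 = f(0.170000, -0.873187) = 1.749651
  k2 = f(0.340000, -0.575746) = 1.375588
  y ← -0.873187 + (0.17/2)·(1.749651 + 1.375588) = -0.607542
t=0.340000, y=-0.607542:
  k1 = f(0.340000, -0.607542) = 1.433138
  k2 = f(0.510000, -0.363908) = 1.146851
  y ← -0.607542 + (0.17/2)·(1.433138 + 1.146851) = -0.388243
y(0.51) ≈ -0.3882

-0.3882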